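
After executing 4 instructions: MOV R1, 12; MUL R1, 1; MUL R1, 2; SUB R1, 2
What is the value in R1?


Register state trace:
  MOV R1, 12  → R1 = 12
  MUL R1, 1  → R1 = 12 * 1 = 12
  MUL R1, 2  → R1 = 12 * 2 = 24
  SUB R1, 2  → R1 = 24 - 2 = 22
Final: R1 = 22

22


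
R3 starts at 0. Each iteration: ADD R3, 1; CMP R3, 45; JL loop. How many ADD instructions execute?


Loop trace (R3 starts at 0, target 45, step 1):
  ADD #1: R3 = 0 + 1 = 1  → 1 < 45, loop
  ADD #2: R3 = 1 + 1 = 2  → 2 < 45, loop
  ADD #3: R3 = 2 + 1 = 3  → 3 < 45, loop
  ADD #4: R3 = 3 + 1 = 4  → 4 < 45, loop
  ADD #5: R3 = 4 + 1 = 5  → 5 < 45, loop
  ADD #6: R3 = 5 + 1 = 6  → 6 < 45, loop
  ADD #7: R3 = 6 + 1 = 7  → 7 < 45, loop
  ADD #8: R3 = 7 + 1 = 8  → 8 < 45, loop
  ADD #9: R3 = 8 + 1 = 9  → 9 < 45, loop
  ADD #10: R3 = 9 + 1 = 10  → 10 < 45, loop
  ADD #11: R3 = 10 + 1 = 11  → 11 < 45, loop
  ADD #12: R3 = 11 + 1 = 12  → 12 < 45, loop
  ADD #13: R3 = 12 + 1 = 13  → 13 < 45, loop
  ADD #14: R3 = 13 + 1 = 14  → 14 < 45, loop
  ADD #15: R3 = 14 + 1 = 15  → 15 < 45, loop
  ADD #16: R3 = 15 + 1 = 16  → 16 < 45, loop
  ADD #17: R3 = 16 + 1 = 17  → 17 < 45, loop
  ADD #18: R3 = 17 + 1 = 18  → 18 < 45, loop
  ADD #19: R3 = 18 + 1 = 19  → 19 < 45, loop
  ADD #20: R3 = 19 + 1 = 20  → 20 < 45, loop
  ADD #21: R3 = 20 + 1 = 21  → 21 < 45, loop
  ADD #22: R3 = 21 + 1 = 22  → 22 < 45, loop
  ADD #23: R3 = 22 + 1 = 23  → 23 < 45, loop
  ADD #24: R3 = 23 + 1 = 24  → 24 < 45, loop
  ADD #25: R3 = 24 + 1 = 25  → 25 < 45, loop
  ADD #26: R3 = 25 + 1 = 26  → 26 < 45, loop
  ADD #27: R3 = 26 + 1 = 27  → 27 < 45, loop
  ADD #28: R3 = 27 + 1 = 28  → 28 < 45, loop
  ADD #29: R3 = 28 + 1 = 29  → 29 < 45, loop
  ADD #30: R3 = 29 + 1 = 30  → 30 < 45, loop
  ADD #31: R3 = 30 + 1 = 31  → 31 < 45, loop
  ADD #32: R3 = 31 + 1 = 32  → 32 < 45, loop
  ADD #33: R3 = 32 + 1 = 33  → 33 < 45, loop
  ADD #34: R3 = 33 + 1 = 34  → 34 < 45, loop
  ADD #35: R3 = 34 + 1 = 35  → 35 < 45, loop
  ADD #36: R3 = 35 + 1 = 36  → 36 < 45, loop
  ADD #37: R3 = 36 + 1 = 37  → 37 < 45, loop
  ADD #38: R3 = 37 + 1 = 38  → 38 < 45, loop
  ADD #39: R3 = 38 + 1 = 39  → 39 < 45, loop
  ADD #40: R3 = 39 + 1 = 40  → 40 < 45, loop
  ADD #41: R3 = 40 + 1 = 41  → 41 < 45, loop
  ADD #42: R3 = 41 + 1 = 42  → 42 < 45, loop
  ADD #43: R3 = 42 + 1 = 43  → 43 < 45, loop
  ADD #44: R3 = 43 + 1 = 44  → 44 < 45, loop
  ADD #45: R3 = 44 + 1 = 45  → 45 >= 45, exit
Total ADD instructions: 45

45


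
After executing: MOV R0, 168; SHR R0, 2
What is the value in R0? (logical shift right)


Register state trace:
  MOV R0, 168  → R0 = 168
  SHR R0, 2  → R0 = 168 >> 2 = 168 // 2^2 = 42
Final: R0 = 42

42


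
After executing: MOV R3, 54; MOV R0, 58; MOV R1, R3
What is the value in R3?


Register state trace:
  MOV R3, 54  → R3 = 54
  MOV R0, 58  → R0 = 58
  MOV R1, R3  → R1 = 54
Final: R3 = 54

54


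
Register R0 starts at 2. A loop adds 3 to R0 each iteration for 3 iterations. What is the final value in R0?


Starting value: R0 = 2
  Iter 1: R0 = 2 + 3 = 5
  Iter 2: R0 = 5 + 3 = 8
  Iter 3: R0 = 8 + 3 = 11
Final: R0 = 11

11


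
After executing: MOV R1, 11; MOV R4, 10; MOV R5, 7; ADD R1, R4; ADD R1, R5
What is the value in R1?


Register state trace:
  MOV R1, 11  → R1 = 11
  MOV R4, 10  → R4 = 10
  MOV R5, 7  → R5 = 7
  ADD R1, R4  → R1 = 11 + 10 = 21
  ADD R1, R5  → R1 = 21 + 7 = 28
Final: R1 = 28

28


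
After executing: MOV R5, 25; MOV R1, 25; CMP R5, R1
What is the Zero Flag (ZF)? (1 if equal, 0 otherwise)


Register state trace:
  MOV R5, 25  → R5 = 25
  MOV R1, 25  → R1 = 25
  CMP R5, R1  → computes 25 - 25 = 0
  Result is zero, so values are equal
ZF = 1

1


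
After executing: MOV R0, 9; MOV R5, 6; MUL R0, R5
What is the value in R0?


Register state trace:
  MOV R0, 9  → R0 = 9
  MOV R5, 6  → R5 = 6
  MUL R0, R5  → R0 = 9 * 6 = 54
Final: R0 = 54

54


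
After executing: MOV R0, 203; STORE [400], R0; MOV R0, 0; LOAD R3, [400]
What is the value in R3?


Register and memory trace:
  MOV R0, 203  → R0 = 203
  STORE [400], R0  → mem[400] = 203
  MOV R0, 0  → R0 = 0
  LOAD R3, [400]  → R3 = mem[400] = 203
Final: R3 = 203

203


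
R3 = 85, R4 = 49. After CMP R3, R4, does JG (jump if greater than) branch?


Trace:
  R3 = 85, R4 = 49
  CMP R3, R4  → compares 85 vs 49
  JG checks: is 85 greater than 49?
  85 > 49, so condition is true
Branch taken: Yes

Yes


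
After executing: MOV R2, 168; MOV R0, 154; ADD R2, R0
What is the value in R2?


Register state trace:
  MOV R2, 168  → R2 = 168
  MOV R0, 154  → R0 = 154
  ADD R2, R0  → R2 = 168 + 154 = 322
Final: R2 = 322

322


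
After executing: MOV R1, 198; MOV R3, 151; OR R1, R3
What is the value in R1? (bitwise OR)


Register state trace:
  MOV R1, 198  → R1 = 198 (0b11000110)
  MOV R3, 151  → R3 = 151 (0b10010111)
  OR R1, R3   → R1 = 198 OR 151 = 215 (0b11010111)
Final: R1 = 215

215


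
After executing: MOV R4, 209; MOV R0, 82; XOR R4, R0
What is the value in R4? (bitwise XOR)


Register state trace:
  MOV R4, 209  → R4 = 209 (0b11010001)
  MOV R0, 82  → R0 = 82 (0b01010010)
  XOR R4, R0  → R4 = 209 XOR 82 = 131 (0b10000011)
Final: R4 = 131

131


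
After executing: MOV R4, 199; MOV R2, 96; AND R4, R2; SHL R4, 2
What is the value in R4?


Register state trace:
  MOV R4, 199  → R4 = 199 (0b11000111)
  MOV R2, 96  → R2 = 96 (0b01100000)
  AND R4, R2  → R4 = 199 AND 96 = 64 (0b01000000)
  SHL R4, 2  → R4 = 64 << 2 = 256
Final: R4 = 256

256


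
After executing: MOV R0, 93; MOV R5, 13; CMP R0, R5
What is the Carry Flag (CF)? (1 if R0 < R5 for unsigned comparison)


Register state trace:
  MOV R0, 93  → R0 = 93
  MOV R5, 13  → R5 = 13
  CMP R0, R5  → unsigned 93 - 13: no borrow
  93 >= 13, so CF = 0
CF = 0

0


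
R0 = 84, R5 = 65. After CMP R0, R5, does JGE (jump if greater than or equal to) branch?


Trace:
  R0 = 84, R5 = 65
  CMP R0, R5  → compares 84 vs 65
  JGE checks: is 84 greater than or equal to 65?
  84 > 65, so condition is true
Branch taken: Yes

Yes


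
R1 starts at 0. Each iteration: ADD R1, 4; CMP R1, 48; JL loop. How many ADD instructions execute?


Loop trace (R1 starts at 0, target 48, step 4):
  ADD #1: R1 = 0 + 4 = 4  → 4 < 48, loop
  ADD #2: R1 = 4 + 4 = 8  → 8 < 48, loop
  ADD #3: R1 = 8 + 4 = 12  → 12 < 48, loop
  ADD #4: R1 = 12 + 4 = 16  → 16 < 48, loop
  ADD #5: R1 = 16 + 4 = 20  → 20 < 48, loop
  ADD #6: R1 = 20 + 4 = 24  → 24 < 48, loop
  ADD #7: R1 = 24 + 4 = 28  → 28 < 48, loop
  ADD #8: R1 = 28 + 4 = 32  → 32 < 48, loop
  ADD #9: R1 = 32 + 4 = 36  → 36 < 48, loop
  ADD #10: R1 = 36 + 4 = 40  → 40 < 48, loop
  ADD #11: R1 = 40 + 4 = 44  → 44 < 48, loop
  ADD #12: R1 = 44 + 4 = 48  → 48 >= 48, exit
Total ADD instructions: 12

12


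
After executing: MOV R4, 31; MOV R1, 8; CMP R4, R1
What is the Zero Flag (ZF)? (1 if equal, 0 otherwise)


Register state trace:
  MOV R4, 31  → R4 = 31
  MOV R1, 8  → R1 = 8
  CMP R4, R1  → computes 31 - 8 = 23
  Result is nonzero, so values are not equal
ZF = 0

0


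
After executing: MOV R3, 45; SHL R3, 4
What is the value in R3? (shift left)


Register state trace:
  MOV R3, 45  → R3 = 45
  SHL R3, 4  → R3 = 45 << 4 = 45 * 2^4 = 720
Final: R3 = 720

720


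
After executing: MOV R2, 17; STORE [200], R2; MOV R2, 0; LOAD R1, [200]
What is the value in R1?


Register and memory trace:
  MOV R2, 17  → R2 = 17
  STORE [200], R2  → mem[200] = 17
  MOV R2, 0  → R2 = 0
  LOAD R1, [200]  → R1 = mem[200] = 17
Final: R1 = 17

17


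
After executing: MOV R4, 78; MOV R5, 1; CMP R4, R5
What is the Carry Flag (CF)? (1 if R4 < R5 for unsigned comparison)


Register state trace:
  MOV R4, 78  → R4 = 78
  MOV R5, 1  → R5 = 1
  CMP R4, R5  → unsigned 78 - 1: no borrow
  78 >= 1, so CF = 0
CF = 0

0


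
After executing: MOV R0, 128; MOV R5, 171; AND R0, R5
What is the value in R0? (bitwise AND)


Register state trace:
  MOV R0, 128  → R0 = 128 (0b10000000)
  MOV R5, 171  → R5 = 171 (0b10101011)
  AND R0, R5  → R0 = 128 AND 171 = 128 (0b10000000)
Final: R0 = 128

128


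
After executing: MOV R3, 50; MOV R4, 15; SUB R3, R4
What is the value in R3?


Register state trace:
  MOV R3, 50  → R3 = 50
  MOV R4, 15  → R4 = 15
  SUB R3, R4  → R3 = 50 - 15 = 35
Final: R3 = 35

35


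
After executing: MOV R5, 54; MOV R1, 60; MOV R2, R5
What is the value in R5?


Register state trace:
  MOV R5, 54  → R5 = 54
  MOV R1, 60  → R1 = 60
  MOV R2, R5  → R2 = 54
Final: R5 = 54

54


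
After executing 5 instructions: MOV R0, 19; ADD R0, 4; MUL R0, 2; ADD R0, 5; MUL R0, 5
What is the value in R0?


Register state trace:
  MOV R0, 19  → R0 = 19
  ADD R0, 4  → R0 = 19 + 4 = 23
  MUL R0, 2  → R0 = 23 * 2 = 46
  ADD R0, 5  → R0 = 46 + 5 = 51
  MUL R0, 5  → R0 = 51 * 5 = 255
Final: R0 = 255

255


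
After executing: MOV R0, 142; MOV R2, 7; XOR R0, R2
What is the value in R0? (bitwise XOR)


Register state trace:
  MOV R0, 142  → R0 = 142 (0b10001110)
  MOV R2, 7  → R2 = 7 (0b00000111)
  XOR R0, R2  → R0 = 142 XOR 7 = 137 (0b10001001)
Final: R0 = 137

137


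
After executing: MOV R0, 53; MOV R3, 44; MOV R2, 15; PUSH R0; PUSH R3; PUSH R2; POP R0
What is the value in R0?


Stack trace (top is rightmost):
  MOV R0, 53  → R0 = 53
  MOV R3, 44  → R3 = 44
  MOV R2, 15  → R2 = 15
  PUSH R0  → stack: [53]
  PUSH R3  → stack: [53, 44]
  PUSH R2  → stack: [53, 44, 15]
  POP R0  → R0 = 15, stack: [53, 44]
Final: R0 = 15

15


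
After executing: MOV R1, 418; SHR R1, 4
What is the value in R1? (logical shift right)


Register state trace:
  MOV R1, 418  → R1 = 418
  SHR R1, 4  → R1 = 418 >> 4 = 418 // 2^4 = 26
Final: R1 = 26

26


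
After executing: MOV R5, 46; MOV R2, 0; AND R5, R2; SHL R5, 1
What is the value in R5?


Register state trace:
  MOV R5, 46  → R5 = 46 (0b00101110)
  MOV R2, 0  → R2 = 0 (0b00000000)
  AND R5, R2  → R5 = 46 AND 0 = 0 (0b00000000)
  SHL R5, 1  → R5 = 0 << 1 = 0
Final: R5 = 0

0


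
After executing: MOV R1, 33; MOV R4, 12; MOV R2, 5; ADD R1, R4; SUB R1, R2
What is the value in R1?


Register state trace:
  MOV R1, 33  → R1 = 33
  MOV R4, 12  → R4 = 12
  MOV R2, 5  → R2 = 5
  ADD R1, R4  → R1 = 33 + 12 = 45
  SUB R1, R2  → R1 = 45 - 5 = 40
Final: R1 = 40

40


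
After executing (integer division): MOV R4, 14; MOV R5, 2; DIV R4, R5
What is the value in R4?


Register state trace:
  MOV R4, 14  → R4 = 14
  MOV R5, 2  → R5 = 2
  DIV R4, R5  → R4 = 14 // 2 = 7
Final: R4 = 7

7


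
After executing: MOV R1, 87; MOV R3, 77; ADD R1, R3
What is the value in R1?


Register state trace:
  MOV R1, 87  → R1 = 87
  MOV R3, 77  → R3 = 77
  ADD R1, R3  → R1 = 87 + 77 = 164
Final: R1 = 164

164


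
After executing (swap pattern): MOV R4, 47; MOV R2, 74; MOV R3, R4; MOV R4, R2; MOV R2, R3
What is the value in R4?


Register state trace (swap pattern):
  MOV R4, 47  → R4 = 47
  MOV R2, 74  → R2 = 74
  MOV R3, R4  → R3 = 47  (save R4)
  MOV R4, R2  → R4 = 74  (R4 gets R2's value)
  MOV R2, R3  → R2 = 47  (R2 gets saved value)
Final: R4 = 74

74


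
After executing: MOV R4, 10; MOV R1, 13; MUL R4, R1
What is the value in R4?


Register state trace:
  MOV R4, 10  → R4 = 10
  MOV R1, 13  → R1 = 13
  MUL R4, R1  → R4 = 10 * 13 = 130
Final: R4 = 130

130


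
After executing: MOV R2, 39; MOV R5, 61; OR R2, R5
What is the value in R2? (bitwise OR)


Register state trace:
  MOV R2, 39  → R2 = 39 (0b00100111)
  MOV R5, 61  → R5 = 61 (0b00111101)
  OR R2, R5   → R2 = 39 OR 61 = 63 (0b00111111)
Final: R2 = 63

63


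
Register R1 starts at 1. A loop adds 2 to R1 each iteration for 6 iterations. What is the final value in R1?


Starting value: R1 = 1
  Iter 1: R1 = 1 + 2 = 3
  Iter 2: R1 = 3 + 2 = 5
  Iter 3: R1 = 5 + 2 = 7
  Iter 4: R1 = 7 + 2 = 9
  Iter 5: R1 = 9 + 2 = 11
  Iter 6: R1 = 11 + 2 = 13
Final: R1 = 13

13


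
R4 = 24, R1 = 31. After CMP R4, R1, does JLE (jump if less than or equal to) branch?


Trace:
  R4 = 24, R1 = 31
  CMP R4, R1  → compares 24 vs 31
  JLE checks: is 24 less than or equal to 31?
  24 < 31, so condition is true
Branch taken: Yes

Yes


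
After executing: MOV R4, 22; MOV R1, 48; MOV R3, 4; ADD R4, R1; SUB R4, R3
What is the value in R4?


Register state trace:
  MOV R4, 22  → R4 = 22
  MOV R1, 48  → R1 = 48
  MOV R3, 4  → R3 = 4
  ADD R4, R1  → R4 = 22 + 48 = 70
  SUB R4, R3  → R4 = 70 - 4 = 66
Final: R4 = 66

66


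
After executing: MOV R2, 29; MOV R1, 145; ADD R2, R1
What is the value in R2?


Register state trace:
  MOV R2, 29  → R2 = 29
  MOV R1, 145  → R1 = 145
  ADD R2, R1  → R2 = 29 + 145 = 174
Final: R2 = 174

174


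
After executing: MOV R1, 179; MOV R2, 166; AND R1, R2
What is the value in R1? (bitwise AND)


Register state trace:
  MOV R1, 179  → R1 = 179 (0b10110011)
  MOV R2, 166  → R2 = 166 (0b10100110)
  AND R1, R2  → R1 = 179 AND 166 = 162 (0b10100010)
Final: R1 = 162

162


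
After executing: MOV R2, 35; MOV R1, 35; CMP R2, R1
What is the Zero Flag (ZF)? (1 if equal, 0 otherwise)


Register state trace:
  MOV R2, 35  → R2 = 35
  MOV R1, 35  → R1 = 35
  CMP R2, R1  → computes 35 - 35 = 0
  Result is zero, so values are equal
ZF = 1

1


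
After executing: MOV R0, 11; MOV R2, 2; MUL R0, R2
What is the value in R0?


Register state trace:
  MOV R0, 11  → R0 = 11
  MOV R2, 2  → R2 = 2
  MUL R0, R2  → R0 = 11 * 2 = 22
Final: R0 = 22

22


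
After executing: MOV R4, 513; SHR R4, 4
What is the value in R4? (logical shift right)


Register state trace:
  MOV R4, 513  → R4 = 513
  SHR R4, 4  → R4 = 513 >> 4 = 513 // 2^4 = 32
Final: R4 = 32

32


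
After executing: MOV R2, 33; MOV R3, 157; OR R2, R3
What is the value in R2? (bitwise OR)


Register state trace:
  MOV R2, 33  → R2 = 33 (0b00100001)
  MOV R3, 157  → R3 = 157 (0b10011101)
  OR R2, R3   → R2 = 33 OR 157 = 189 (0b10111101)
Final: R2 = 189

189


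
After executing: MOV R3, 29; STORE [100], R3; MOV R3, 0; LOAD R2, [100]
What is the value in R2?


Register and memory trace:
  MOV R3, 29  → R3 = 29
  STORE [100], R3  → mem[100] = 29
  MOV R3, 0  → R3 = 0
  LOAD R2, [100]  → R2 = mem[100] = 29
Final: R2 = 29

29


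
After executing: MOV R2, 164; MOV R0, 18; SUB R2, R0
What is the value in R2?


Register state trace:
  MOV R2, 164  → R2 = 164
  MOV R0, 18  → R0 = 18
  SUB R2, R0  → R2 = 164 - 18 = 146
Final: R2 = 146

146


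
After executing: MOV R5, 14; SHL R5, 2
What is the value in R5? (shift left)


Register state trace:
  MOV R5, 14  → R5 = 14
  SHL R5, 2  → R5 = 14 << 2 = 14 * 2^2 = 56
Final: R5 = 56

56


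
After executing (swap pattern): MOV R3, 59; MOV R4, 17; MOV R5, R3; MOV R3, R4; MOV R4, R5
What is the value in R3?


Register state trace (swap pattern):
  MOV R3, 59  → R3 = 59
  MOV R4, 17  → R4 = 17
  MOV R5, R3  → R5 = 59  (save R3)
  MOV R3, R4  → R3 = 17  (R3 gets R4's value)
  MOV R4, R5  → R4 = 59  (R4 gets saved value)
Final: R3 = 17

17


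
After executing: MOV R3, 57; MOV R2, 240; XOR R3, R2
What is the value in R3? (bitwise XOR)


Register state trace:
  MOV R3, 57  → R3 = 57 (0b00111001)
  MOV R2, 240  → R2 = 240 (0b11110000)
  XOR R3, R2  → R3 = 57 XOR 240 = 201 (0b11001001)
Final: R3 = 201

201


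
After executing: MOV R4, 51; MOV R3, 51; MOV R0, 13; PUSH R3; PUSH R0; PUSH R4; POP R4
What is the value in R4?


Stack trace (top is rightmost):
  MOV R4, 51  → R4 = 51
  MOV R3, 51  → R3 = 51
  MOV R0, 13  → R0 = 13
  PUSH R3  → stack: [51]
  PUSH R0  → stack: [51, 13]
  PUSH R4  → stack: [51, 13, 51]
  POP R4  → R4 = 51, stack: [51, 13]
Final: R4 = 51

51


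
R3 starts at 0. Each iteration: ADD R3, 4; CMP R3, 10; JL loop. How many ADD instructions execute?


Loop trace (R3 starts at 0, target 10, step 4):
  ADD #1: R3 = 0 + 4 = 4  → 4 < 10, loop
  ADD #2: R3 = 4 + 4 = 8  → 8 < 10, loop
  ADD #3: R3 = 8 + 4 = 12  → 12 >= 10, exit
Total ADD instructions: 3

3


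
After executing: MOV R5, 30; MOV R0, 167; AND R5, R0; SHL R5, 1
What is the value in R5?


Register state trace:
  MOV R5, 30  → R5 = 30 (0b00011110)
  MOV R0, 167  → R0 = 167 (0b10100111)
  AND R5, R0  → R5 = 30 AND 167 = 6 (0b00000110)
  SHL R5, 1  → R5 = 6 << 1 = 12
Final: R5 = 12

12


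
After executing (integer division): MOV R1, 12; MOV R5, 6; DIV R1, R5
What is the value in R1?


Register state trace:
  MOV R1, 12  → R1 = 12
  MOV R5, 6  → R5 = 6
  DIV R1, R5  → R1 = 12 // 6 = 2
Final: R1 = 2

2


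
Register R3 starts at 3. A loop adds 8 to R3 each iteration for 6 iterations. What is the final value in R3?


Starting value: R3 = 3
  Iter 1: R3 = 3 + 8 = 11
  Iter 2: R3 = 11 + 8 = 19
  Iter 3: R3 = 19 + 8 = 27
  Iter 4: R3 = 27 + 8 = 35
  Iter 5: R3 = 35 + 8 = 43
  Iter 6: R3 = 43 + 8 = 51
Final: R3 = 51

51


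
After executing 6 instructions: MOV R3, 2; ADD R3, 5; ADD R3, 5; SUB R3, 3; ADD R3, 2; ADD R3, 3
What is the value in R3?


Register state trace:
  MOV R3, 2  → R3 = 2
  ADD R3, 5  → R3 = 2 + 5 = 7
  ADD R3, 5  → R3 = 7 + 5 = 12
  SUB R3, 3  → R3 = 12 - 3 = 9
  ADD R3, 2  → R3 = 9 + 2 = 11
  ADD R3, 3  → R3 = 11 + 3 = 14
Final: R3 = 14

14


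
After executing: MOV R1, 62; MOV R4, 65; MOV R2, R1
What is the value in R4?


Register state trace:
  MOV R1, 62  → R1 = 62
  MOV R4, 65  → R4 = 65
  MOV R2, R1  → R2 = 62
Final: R4 = 65

65


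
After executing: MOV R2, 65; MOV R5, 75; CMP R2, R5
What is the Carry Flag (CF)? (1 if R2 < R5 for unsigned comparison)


Register state trace:
  MOV R2, 65  → R2 = 65
  MOV R5, 75  → R5 = 75
  CMP R2, R5  → unsigned 65 - 75: borrow occurs
  65 < 75, so CF = 1
CF = 1

1


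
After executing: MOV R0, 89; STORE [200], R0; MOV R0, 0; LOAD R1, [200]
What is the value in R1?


Register and memory trace:
  MOV R0, 89  → R0 = 89
  STORE [200], R0  → mem[200] = 89
  MOV R0, 0  → R0 = 0
  LOAD R1, [200]  → R1 = mem[200] = 89
Final: R1 = 89

89


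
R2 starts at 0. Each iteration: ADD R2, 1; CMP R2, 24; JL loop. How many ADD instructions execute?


Loop trace (R2 starts at 0, target 24, step 1):
  ADD #1: R2 = 0 + 1 = 1  → 1 < 24, loop
  ADD #2: R2 = 1 + 1 = 2  → 2 < 24, loop
  ADD #3: R2 = 2 + 1 = 3  → 3 < 24, loop
  ADD #4: R2 = 3 + 1 = 4  → 4 < 24, loop
  ADD #5: R2 = 4 + 1 = 5  → 5 < 24, loop
  ADD #6: R2 = 5 + 1 = 6  → 6 < 24, loop
  ADD #7: R2 = 6 + 1 = 7  → 7 < 24, loop
  ADD #8: R2 = 7 + 1 = 8  → 8 < 24, loop
  ADD #9: R2 = 8 + 1 = 9  → 9 < 24, loop
  ADD #10: R2 = 9 + 1 = 10  → 10 < 24, loop
  ADD #11: R2 = 10 + 1 = 11  → 11 < 24, loop
  ADD #12: R2 = 11 + 1 = 12  → 12 < 24, loop
  ADD #13: R2 = 12 + 1 = 13  → 13 < 24, loop
  ADD #14: R2 = 13 + 1 = 14  → 14 < 24, loop
  ADD #15: R2 = 14 + 1 = 15  → 15 < 24, loop
  ADD #16: R2 = 15 + 1 = 16  → 16 < 24, loop
  ADD #17: R2 = 16 + 1 = 17  → 17 < 24, loop
  ADD #18: R2 = 17 + 1 = 18  → 18 < 24, loop
  ADD #19: R2 = 18 + 1 = 19  → 19 < 24, loop
  ADD #20: R2 = 19 + 1 = 20  → 20 < 24, loop
  ADD #21: R2 = 20 + 1 = 21  → 21 < 24, loop
  ADD #22: R2 = 21 + 1 = 22  → 22 < 24, loop
  ADD #23: R2 = 22 + 1 = 23  → 23 < 24, loop
  ADD #24: R2 = 23 + 1 = 24  → 24 >= 24, exit
Total ADD instructions: 24

24


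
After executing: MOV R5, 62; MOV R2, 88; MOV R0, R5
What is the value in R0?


Register state trace:
  MOV R5, 62  → R5 = 62
  MOV R2, 88  → R2 = 88
  MOV R0, R5  → R0 = 62
Final: R0 = 62

62


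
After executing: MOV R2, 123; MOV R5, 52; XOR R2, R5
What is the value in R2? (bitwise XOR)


Register state trace:
  MOV R2, 123  → R2 = 123 (0b01111011)
  MOV R5, 52  → R5 = 52 (0b00110100)
  XOR R2, R5  → R2 = 123 XOR 52 = 79 (0b01001111)
Final: R2 = 79

79


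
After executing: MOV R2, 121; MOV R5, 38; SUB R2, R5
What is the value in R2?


Register state trace:
  MOV R2, 121  → R2 = 121
  MOV R5, 38  → R5 = 38
  SUB R2, R5  → R2 = 121 - 38 = 83
Final: R2 = 83

83


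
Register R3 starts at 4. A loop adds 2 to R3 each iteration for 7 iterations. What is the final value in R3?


Starting value: R3 = 4
  Iter 1: R3 = 4 + 2 = 6
  Iter 2: R3 = 6 + 2 = 8
  Iter 3: R3 = 8 + 2 = 10
  Iter 4: R3 = 10 + 2 = 12
  Iter 5: R3 = 12 + 2 = 14
  Iter 6: R3 = 14 + 2 = 16
  Iter 7: R3 = 16 + 2 = 18
Final: R3 = 18

18


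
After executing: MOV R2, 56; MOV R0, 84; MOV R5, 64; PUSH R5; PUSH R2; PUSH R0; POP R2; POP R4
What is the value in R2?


Stack trace (top is rightmost):
  MOV R2, 56  → R2 = 56
  MOV R0, 84  → R0 = 84
  MOV R5, 64  → R5 = 64
  PUSH R5  → stack: [64]
  PUSH R2  → stack: [64, 56]
  PUSH R0  → stack: [64, 56, 84]
  POP R2  → R2 = 84, stack: [64, 56]
  POP R4  → R4 = 56, stack: [64]
Final: R2 = 84

84


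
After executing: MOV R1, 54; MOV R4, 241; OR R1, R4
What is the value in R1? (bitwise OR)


Register state trace:
  MOV R1, 54  → R1 = 54 (0b00110110)
  MOV R4, 241  → R4 = 241 (0b11110001)
  OR R1, R4   → R1 = 54 OR 241 = 247 (0b11110111)
Final: R1 = 247

247


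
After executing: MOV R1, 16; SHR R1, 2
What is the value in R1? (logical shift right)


Register state trace:
  MOV R1, 16  → R1 = 16
  SHR R1, 2  → R1 = 16 >> 2 = 16 // 2^2 = 4
Final: R1 = 4

4


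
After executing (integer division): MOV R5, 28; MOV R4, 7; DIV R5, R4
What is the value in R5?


Register state trace:
  MOV R5, 28  → R5 = 28
  MOV R4, 7  → R4 = 7
  DIV R5, R4  → R5 = 28 // 7 = 4
Final: R5 = 4

4


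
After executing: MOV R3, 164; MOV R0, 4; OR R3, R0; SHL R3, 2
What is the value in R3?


Register state trace:
  MOV R3, 164  → R3 = 164 (0b10100100)
  MOV R0, 4  → R0 = 4 (0b00000100)
  OR R3, R0  → R3 = 164 OR 4 = 164 (0b10100100)
  SHL R3, 2  → R3 = 164 << 2 = 656
Final: R3 = 656

656


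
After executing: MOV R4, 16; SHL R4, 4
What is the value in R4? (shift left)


Register state trace:
  MOV R4, 16  → R4 = 16
  SHL R4, 4  → R4 = 16 << 4 = 16 * 2^4 = 256
Final: R4 = 256

256


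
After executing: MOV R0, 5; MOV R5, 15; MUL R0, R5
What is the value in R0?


Register state trace:
  MOV R0, 5  → R0 = 5
  MOV R5, 15  → R5 = 15
  MUL R0, R5  → R0 = 5 * 15 = 75
Final: R0 = 75

75


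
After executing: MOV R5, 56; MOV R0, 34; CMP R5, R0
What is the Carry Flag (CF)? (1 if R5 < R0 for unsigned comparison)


Register state trace:
  MOV R5, 56  → R5 = 56
  MOV R0, 34  → R0 = 34
  CMP R5, R0  → unsigned 56 - 34: no borrow
  56 >= 34, so CF = 0
CF = 0

0


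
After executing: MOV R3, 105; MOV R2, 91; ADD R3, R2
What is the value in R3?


Register state trace:
  MOV R3, 105  → R3 = 105
  MOV R2, 91  → R2 = 91
  ADD R3, R2  → R3 = 105 + 91 = 196
Final: R3 = 196

196


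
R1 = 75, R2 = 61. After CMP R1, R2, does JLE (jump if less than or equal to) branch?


Trace:
  R1 = 75, R2 = 61
  CMP R1, R2  → compares 75 vs 61
  JLE checks: is 75 less than or equal to 61?
  75 > 61, so condition is false
Branch taken: No

No


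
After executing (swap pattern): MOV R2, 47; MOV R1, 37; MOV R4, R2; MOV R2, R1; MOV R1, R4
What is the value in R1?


Register state trace (swap pattern):
  MOV R2, 47  → R2 = 47
  MOV R1, 37  → R1 = 37
  MOV R4, R2  → R4 = 47  (save R2)
  MOV R2, R1  → R2 = 37  (R2 gets R1's value)
  MOV R1, R4  → R1 = 47  (R1 gets saved value)
Final: R1 = 47

47


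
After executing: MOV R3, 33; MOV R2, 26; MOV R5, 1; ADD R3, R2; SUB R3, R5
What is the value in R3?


Register state trace:
  MOV R3, 33  → R3 = 33
  MOV R2, 26  → R2 = 26
  MOV R5, 1  → R5 = 1
  ADD R3, R2  → R3 = 33 + 26 = 59
  SUB R3, R5  → R3 = 59 - 1 = 58
Final: R3 = 58

58


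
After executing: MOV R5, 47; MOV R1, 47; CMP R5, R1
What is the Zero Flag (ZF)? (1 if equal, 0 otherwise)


Register state trace:
  MOV R5, 47  → R5 = 47
  MOV R1, 47  → R1 = 47
  CMP R5, R1  → computes 47 - 47 = 0
  Result is zero, so values are equal
ZF = 1

1


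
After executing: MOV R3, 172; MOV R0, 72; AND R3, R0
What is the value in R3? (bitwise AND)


Register state trace:
  MOV R3, 172  → R3 = 172 (0b10101100)
  MOV R0, 72  → R0 = 72 (0b01001000)
  AND R3, R0  → R3 = 172 AND 72 = 8 (0b00001000)
Final: R3 = 8

8


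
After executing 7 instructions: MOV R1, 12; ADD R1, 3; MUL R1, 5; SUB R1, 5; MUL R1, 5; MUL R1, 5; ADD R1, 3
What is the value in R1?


Register state trace:
  MOV R1, 12  → R1 = 12
  ADD R1, 3  → R1 = 12 + 3 = 15
  MUL R1, 5  → R1 = 15 * 5 = 75
  SUB R1, 5  → R1 = 75 - 5 = 70
  MUL R1, 5  → R1 = 70 * 5 = 350
  MUL R1, 5  → R1 = 350 * 5 = 1750
  ADD R1, 3  → R1 = 1750 + 3 = 1753
Final: R1 = 1753

1753


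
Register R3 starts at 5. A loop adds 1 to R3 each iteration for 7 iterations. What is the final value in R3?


Starting value: R3 = 5
  Iter 1: R3 = 5 + 1 = 6
  Iter 2: R3 = 6 + 1 = 7
  Iter 3: R3 = 7 + 1 = 8
  Iter 4: R3 = 8 + 1 = 9
  Iter 5: R3 = 9 + 1 = 10
  Iter 6: R3 = 10 + 1 = 11
  Iter 7: R3 = 11 + 1 = 12
Final: R3 = 12

12


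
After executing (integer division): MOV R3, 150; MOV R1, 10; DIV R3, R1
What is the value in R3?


Register state trace:
  MOV R3, 150  → R3 = 150
  MOV R1, 10  → R1 = 10
  DIV R3, R1  → R3 = 150 // 10 = 15
Final: R3 = 15

15


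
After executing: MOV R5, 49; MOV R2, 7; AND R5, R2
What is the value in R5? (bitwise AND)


Register state trace:
  MOV R5, 49  → R5 = 49 (0b00110001)
  MOV R2, 7  → R2 = 7 (0b00000111)
  AND R5, R2  → R5 = 49 AND 7 = 1 (0b00000001)
Final: R5 = 1

1


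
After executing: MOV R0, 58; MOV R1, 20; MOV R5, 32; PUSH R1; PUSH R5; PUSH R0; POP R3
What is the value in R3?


Stack trace (top is rightmost):
  MOV R0, 58  → R0 = 58
  MOV R1, 20  → R1 = 20
  MOV R5, 32  → R5 = 32
  PUSH R1  → stack: [20]
  PUSH R5  → stack: [20, 32]
  PUSH R0  → stack: [20, 32, 58]
  POP R3  → R3 = 58, stack: [20, 32]
Final: R3 = 58

58


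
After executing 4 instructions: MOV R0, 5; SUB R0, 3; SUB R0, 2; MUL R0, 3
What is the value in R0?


Register state trace:
  MOV R0, 5  → R0 = 5
  SUB R0, 3  → R0 = 5 - 3 = 2
  SUB R0, 2  → R0 = 2 - 2 = 0
  MUL R0, 3  → R0 = 0 * 3 = 0
Final: R0 = 0

0


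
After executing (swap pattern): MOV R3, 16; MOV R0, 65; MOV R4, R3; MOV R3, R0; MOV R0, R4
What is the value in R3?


Register state trace (swap pattern):
  MOV R3, 16  → R3 = 16
  MOV R0, 65  → R0 = 65
  MOV R4, R3  → R4 = 16  (save R3)
  MOV R3, R0  → R3 = 65  (R3 gets R0's value)
  MOV R0, R4  → R0 = 16  (R0 gets saved value)
Final: R3 = 65

65


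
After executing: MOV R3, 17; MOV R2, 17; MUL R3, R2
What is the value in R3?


Register state trace:
  MOV R3, 17  → R3 = 17
  MOV R2, 17  → R2 = 17
  MUL R3, R2  → R3 = 17 * 17 = 289
Final: R3 = 289

289


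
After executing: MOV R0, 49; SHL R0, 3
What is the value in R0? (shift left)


Register state trace:
  MOV R0, 49  → R0 = 49
  SHL R0, 3  → R0 = 49 << 3 = 49 * 2^3 = 392
Final: R0 = 392

392


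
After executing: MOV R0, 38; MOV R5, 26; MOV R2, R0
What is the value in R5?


Register state trace:
  MOV R0, 38  → R0 = 38
  MOV R5, 26  → R5 = 26
  MOV R2, R0  → R2 = 38
Final: R5 = 26

26


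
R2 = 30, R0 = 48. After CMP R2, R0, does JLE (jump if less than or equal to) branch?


Trace:
  R2 = 30, R0 = 48
  CMP R2, R0  → compares 30 vs 48
  JLE checks: is 30 less than or equal to 48?
  30 < 48, so condition is true
Branch taken: Yes

Yes


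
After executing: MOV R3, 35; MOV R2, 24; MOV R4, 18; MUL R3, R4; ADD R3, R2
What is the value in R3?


Register state trace:
  MOV R3, 35  → R3 = 35
  MOV R2, 24  → R2 = 24
  MOV R4, 18  → R4 = 18
  MUL R3, R4  → R3 = 35 * 18 = 630
  ADD R3, R2  → R3 = 630 + 24 = 654
Final: R3 = 654

654


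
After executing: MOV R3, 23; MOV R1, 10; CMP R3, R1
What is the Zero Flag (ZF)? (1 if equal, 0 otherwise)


Register state trace:
  MOV R3, 23  → R3 = 23
  MOV R1, 10  → R1 = 10
  CMP R3, R1  → computes 23 - 10 = 13
  Result is nonzero, so values are not equal
ZF = 0

0


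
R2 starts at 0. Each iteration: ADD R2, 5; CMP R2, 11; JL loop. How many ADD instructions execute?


Loop trace (R2 starts at 0, target 11, step 5):
  ADD #1: R2 = 0 + 5 = 5  → 5 < 11, loop
  ADD #2: R2 = 5 + 5 = 10  → 10 < 11, loop
  ADD #3: R2 = 10 + 5 = 15  → 15 >= 11, exit
Total ADD instructions: 3

3


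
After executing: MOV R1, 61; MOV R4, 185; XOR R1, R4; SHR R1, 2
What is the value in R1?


Register state trace:
  MOV R1, 61  → R1 = 61 (0b00111101)
  MOV R4, 185  → R4 = 185 (0b10111001)
  XOR R1, R4  → R1 = 61 XOR 185 = 132 (0b10000100)
  SHR R1, 2  → R1 = 132 >> 2 = 33
Final: R1 = 33

33


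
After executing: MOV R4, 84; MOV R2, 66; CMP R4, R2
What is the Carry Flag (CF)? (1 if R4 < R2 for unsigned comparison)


Register state trace:
  MOV R4, 84  → R4 = 84
  MOV R2, 66  → R2 = 66
  CMP R4, R2  → unsigned 84 - 66: no borrow
  84 >= 66, so CF = 0
CF = 0

0


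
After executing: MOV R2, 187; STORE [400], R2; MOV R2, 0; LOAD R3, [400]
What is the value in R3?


Register and memory trace:
  MOV R2, 187  → R2 = 187
  STORE [400], R2  → mem[400] = 187
  MOV R2, 0  → R2 = 0
  LOAD R3, [400]  → R3 = mem[400] = 187
Final: R3 = 187

187


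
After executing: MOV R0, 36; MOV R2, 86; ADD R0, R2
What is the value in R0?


Register state trace:
  MOV R0, 36  → R0 = 36
  MOV R2, 86  → R2 = 86
  ADD R0, R2  → R0 = 36 + 86 = 122
Final: R0 = 122

122


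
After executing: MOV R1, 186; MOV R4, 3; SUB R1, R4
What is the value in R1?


Register state trace:
  MOV R1, 186  → R1 = 186
  MOV R4, 3  → R4 = 3
  SUB R1, R4  → R1 = 186 - 3 = 183
Final: R1 = 183

183


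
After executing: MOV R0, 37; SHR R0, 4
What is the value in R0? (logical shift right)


Register state trace:
  MOV R0, 37  → R0 = 37
  SHR R0, 4  → R0 = 37 >> 4 = 37 // 2^4 = 2
Final: R0 = 2

2


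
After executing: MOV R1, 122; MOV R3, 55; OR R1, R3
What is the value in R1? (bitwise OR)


Register state trace:
  MOV R1, 122  → R1 = 122 (0b01111010)
  MOV R3, 55  → R3 = 55 (0b00110111)
  OR R1, R3   → R1 = 122 OR 55 = 127 (0b01111111)
Final: R1 = 127

127


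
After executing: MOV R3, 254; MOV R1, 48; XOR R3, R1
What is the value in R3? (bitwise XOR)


Register state trace:
  MOV R3, 254  → R3 = 254 (0b11111110)
  MOV R1, 48  → R1 = 48 (0b00110000)
  XOR R3, R1  → R3 = 254 XOR 48 = 206 (0b11001110)
Final: R3 = 206

206


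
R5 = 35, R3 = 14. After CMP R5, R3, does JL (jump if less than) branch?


Trace:
  R5 = 35, R3 = 14
  CMP R5, R3  → compares 35 vs 14
  JL checks: is 35 less than 14?
  35 > 14, so condition is false
Branch taken: No

No


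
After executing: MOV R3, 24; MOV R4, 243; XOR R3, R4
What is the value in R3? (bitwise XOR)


Register state trace:
  MOV R3, 24  → R3 = 24 (0b00011000)
  MOV R4, 243  → R4 = 243 (0b11110011)
  XOR R3, R4  → R3 = 24 XOR 243 = 235 (0b11101011)
Final: R3 = 235

235


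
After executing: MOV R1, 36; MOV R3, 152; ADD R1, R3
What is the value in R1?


Register state trace:
  MOV R1, 36  → R1 = 36
  MOV R3, 152  → R3 = 152
  ADD R1, R3  → R1 = 36 + 152 = 188
Final: R1 = 188

188


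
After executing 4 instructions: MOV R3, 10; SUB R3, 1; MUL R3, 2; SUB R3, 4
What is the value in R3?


Register state trace:
  MOV R3, 10  → R3 = 10
  SUB R3, 1  → R3 = 10 - 1 = 9
  MUL R3, 2  → R3 = 9 * 2 = 18
  SUB R3, 4  → R3 = 18 - 4 = 14
Final: R3 = 14

14


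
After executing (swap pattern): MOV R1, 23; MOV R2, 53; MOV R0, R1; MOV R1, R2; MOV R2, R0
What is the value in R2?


Register state trace (swap pattern):
  MOV R1, 23  → R1 = 23
  MOV R2, 53  → R2 = 53
  MOV R0, R1  → R0 = 23  (save R1)
  MOV R1, R2  → R1 = 53  (R1 gets R2's value)
  MOV R2, R0  → R2 = 23  (R2 gets saved value)
Final: R2 = 23

23


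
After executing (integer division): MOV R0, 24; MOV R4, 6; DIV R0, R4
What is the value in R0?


Register state trace:
  MOV R0, 24  → R0 = 24
  MOV R4, 6  → R4 = 6
  DIV R0, R4  → R0 = 24 // 6 = 4
Final: R0 = 4

4


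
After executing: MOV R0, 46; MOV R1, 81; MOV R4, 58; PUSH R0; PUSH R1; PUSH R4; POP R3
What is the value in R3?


Stack trace (top is rightmost):
  MOV R0, 46  → R0 = 46
  MOV R1, 81  → R1 = 81
  MOV R4, 58  → R4 = 58
  PUSH R0  → stack: [46]
  PUSH R1  → stack: [46, 81]
  PUSH R4  → stack: [46, 81, 58]
  POP R3  → R3 = 58, stack: [46, 81]
Final: R3 = 58

58


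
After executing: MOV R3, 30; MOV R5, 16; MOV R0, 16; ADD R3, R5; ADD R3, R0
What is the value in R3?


Register state trace:
  MOV R3, 30  → R3 = 30
  MOV R5, 16  → R5 = 16
  MOV R0, 16  → R0 = 16
  ADD R3, R5  → R3 = 30 + 16 = 46
  ADD R3, R0  → R3 = 46 + 16 = 62
Final: R3 = 62

62


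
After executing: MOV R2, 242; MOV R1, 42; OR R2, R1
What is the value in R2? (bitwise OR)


Register state trace:
  MOV R2, 242  → R2 = 242 (0b11110010)
  MOV R1, 42  → R1 = 42 (0b00101010)
  OR R2, R1   → R2 = 242 OR 42 = 250 (0b11111010)
Final: R2 = 250

250


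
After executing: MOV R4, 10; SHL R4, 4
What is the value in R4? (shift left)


Register state trace:
  MOV R4, 10  → R4 = 10
  SHL R4, 4  → R4 = 10 << 4 = 10 * 2^4 = 160
Final: R4 = 160

160


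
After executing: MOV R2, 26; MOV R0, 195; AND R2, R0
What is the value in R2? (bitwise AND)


Register state trace:
  MOV R2, 26  → R2 = 26 (0b00011010)
  MOV R0, 195  → R0 = 195 (0b11000011)
  AND R2, R0  → R2 = 26 AND 195 = 2 (0b00000010)
Final: R2 = 2

2


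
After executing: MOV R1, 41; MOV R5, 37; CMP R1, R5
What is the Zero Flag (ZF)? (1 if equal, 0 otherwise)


Register state trace:
  MOV R1, 41  → R1 = 41
  MOV R5, 37  → R5 = 37
  CMP R1, R5  → computes 41 - 37 = 4
  Result is nonzero, so values are not equal
ZF = 0

0


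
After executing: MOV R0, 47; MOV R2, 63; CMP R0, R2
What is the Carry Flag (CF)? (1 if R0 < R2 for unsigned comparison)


Register state trace:
  MOV R0, 47  → R0 = 47
  MOV R2, 63  → R2 = 63
  CMP R0, R2  → unsigned 47 - 63: borrow occurs
  47 < 63, so CF = 1
CF = 1

1


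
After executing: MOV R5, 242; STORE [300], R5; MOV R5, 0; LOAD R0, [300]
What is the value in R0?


Register and memory trace:
  MOV R5, 242  → R5 = 242
  STORE [300], R5  → mem[300] = 242
  MOV R5, 0  → R5 = 0
  LOAD R0, [300]  → R0 = mem[300] = 242
Final: R0 = 242

242


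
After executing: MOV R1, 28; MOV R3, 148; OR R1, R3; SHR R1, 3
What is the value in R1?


Register state trace:
  MOV R1, 28  → R1 = 28 (0b00011100)
  MOV R3, 148  → R3 = 148 (0b10010100)
  OR R1, R3  → R1 = 28 OR 148 = 156 (0b10011100)
  SHR R1, 3  → R1 = 156 >> 3 = 19
Final: R1 = 19

19


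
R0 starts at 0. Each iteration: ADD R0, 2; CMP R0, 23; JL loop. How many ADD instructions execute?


Loop trace (R0 starts at 0, target 23, step 2):
  ADD #1: R0 = 0 + 2 = 2  → 2 < 23, loop
  ADD #2: R0 = 2 + 2 = 4  → 4 < 23, loop
  ADD #3: R0 = 4 + 2 = 6  → 6 < 23, loop
  ADD #4: R0 = 6 + 2 = 8  → 8 < 23, loop
  ADD #5: R0 = 8 + 2 = 10  → 10 < 23, loop
  ADD #6: R0 = 10 + 2 = 12  → 12 < 23, loop
  ADD #7: R0 = 12 + 2 = 14  → 14 < 23, loop
  ADD #8: R0 = 14 + 2 = 16  → 16 < 23, loop
  ADD #9: R0 = 16 + 2 = 18  → 18 < 23, loop
  ADD #10: R0 = 18 + 2 = 20  → 20 < 23, loop
  ADD #11: R0 = 20 + 2 = 22  → 22 < 23, loop
  ADD #12: R0 = 22 + 2 = 24  → 24 >= 23, exit
Total ADD instructions: 12

12


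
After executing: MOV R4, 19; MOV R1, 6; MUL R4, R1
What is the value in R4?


Register state trace:
  MOV R4, 19  → R4 = 19
  MOV R1, 6  → R1 = 6
  MUL R4, R1  → R4 = 19 * 6 = 114
Final: R4 = 114

114


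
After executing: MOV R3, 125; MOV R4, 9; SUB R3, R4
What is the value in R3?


Register state trace:
  MOV R3, 125  → R3 = 125
  MOV R4, 9  → R4 = 9
  SUB R3, R4  → R3 = 125 - 9 = 116
Final: R3 = 116

116


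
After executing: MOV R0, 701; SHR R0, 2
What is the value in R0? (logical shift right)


Register state trace:
  MOV R0, 701  → R0 = 701
  SHR R0, 2  → R0 = 701 >> 2 = 701 // 2^2 = 175
Final: R0 = 175

175


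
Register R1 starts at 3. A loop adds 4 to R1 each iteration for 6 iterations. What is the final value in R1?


Starting value: R1 = 3
  Iter 1: R1 = 3 + 4 = 7
  Iter 2: R1 = 7 + 4 = 11
  Iter 3: R1 = 11 + 4 = 15
  Iter 4: R1 = 15 + 4 = 19
  Iter 5: R1 = 19 + 4 = 23
  Iter 6: R1 = 23 + 4 = 27
Final: R1 = 27

27


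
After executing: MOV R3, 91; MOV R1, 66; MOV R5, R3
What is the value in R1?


Register state trace:
  MOV R3, 91  → R3 = 91
  MOV R1, 66  → R1 = 66
  MOV R5, R3  → R5 = 91
Final: R1 = 66

66


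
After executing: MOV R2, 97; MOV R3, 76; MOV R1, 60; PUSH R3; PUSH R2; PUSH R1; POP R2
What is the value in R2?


Stack trace (top is rightmost):
  MOV R2, 97  → R2 = 97
  MOV R3, 76  → R3 = 76
  MOV R1, 60  → R1 = 60
  PUSH R3  → stack: [76]
  PUSH R2  → stack: [76, 97]
  PUSH R1  → stack: [76, 97, 60]
  POP R2  → R2 = 60, stack: [76, 97]
Final: R2 = 60

60


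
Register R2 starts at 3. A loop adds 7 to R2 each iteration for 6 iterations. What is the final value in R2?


Starting value: R2 = 3
  Iter 1: R2 = 3 + 7 = 10
  Iter 2: R2 = 10 + 7 = 17
  Iter 3: R2 = 17 + 7 = 24
  Iter 4: R2 = 24 + 7 = 31
  Iter 5: R2 = 31 + 7 = 38
  Iter 6: R2 = 38 + 7 = 45
Final: R2 = 45

45


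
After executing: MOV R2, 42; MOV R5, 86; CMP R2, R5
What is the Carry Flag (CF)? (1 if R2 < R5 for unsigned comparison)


Register state trace:
  MOV R2, 42  → R2 = 42
  MOV R5, 86  → R5 = 86
  CMP R2, R5  → unsigned 42 - 86: borrow occurs
  42 < 86, so CF = 1
CF = 1

1


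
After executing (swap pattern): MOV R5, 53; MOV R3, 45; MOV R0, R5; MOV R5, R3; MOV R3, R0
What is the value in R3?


Register state trace (swap pattern):
  MOV R5, 53  → R5 = 53
  MOV R3, 45  → R3 = 45
  MOV R0, R5  → R0 = 53  (save R5)
  MOV R5, R3  → R5 = 45  (R5 gets R3's value)
  MOV R3, R0  → R3 = 53  (R3 gets saved value)
Final: R3 = 53

53


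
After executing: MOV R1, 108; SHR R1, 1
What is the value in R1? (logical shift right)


Register state trace:
  MOV R1, 108  → R1 = 108
  SHR R1, 1  → R1 = 108 >> 1 = 108 // 2^1 = 54
Final: R1 = 54

54


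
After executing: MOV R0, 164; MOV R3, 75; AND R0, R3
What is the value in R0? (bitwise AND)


Register state trace:
  MOV R0, 164  → R0 = 164 (0b10100100)
  MOV R3, 75  → R3 = 75 (0b01001011)
  AND R0, R3  → R0 = 164 AND 75 = 0 (0b00000000)
Final: R0 = 0

0


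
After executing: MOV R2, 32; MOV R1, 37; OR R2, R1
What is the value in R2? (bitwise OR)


Register state trace:
  MOV R2, 32  → R2 = 32 (0b00100000)
  MOV R1, 37  → R1 = 37 (0b00100101)
  OR R2, R1   → R2 = 32 OR 37 = 37 (0b00100101)
Final: R2 = 37

37


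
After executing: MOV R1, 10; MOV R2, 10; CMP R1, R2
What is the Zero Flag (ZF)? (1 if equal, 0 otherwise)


Register state trace:
  MOV R1, 10  → R1 = 10
  MOV R2, 10  → R2 = 10
  CMP R1, R2  → computes 10 - 10 = 0
  Result is zero, so values are equal
ZF = 1

1


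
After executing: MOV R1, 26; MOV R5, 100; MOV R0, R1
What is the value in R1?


Register state trace:
  MOV R1, 26  → R1 = 26
  MOV R5, 100  → R5 = 100
  MOV R0, R1  → R0 = 26
Final: R1 = 26

26


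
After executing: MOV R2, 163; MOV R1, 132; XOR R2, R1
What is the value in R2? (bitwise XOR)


Register state trace:
  MOV R2, 163  → R2 = 163 (0b10100011)
  MOV R1, 132  → R1 = 132 (0b10000100)
  XOR R2, R1  → R2 = 163 XOR 132 = 39 (0b00100111)
Final: R2 = 39

39


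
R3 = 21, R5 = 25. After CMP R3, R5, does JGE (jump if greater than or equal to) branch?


Trace:
  R3 = 21, R5 = 25
  CMP R3, R5  → compares 21 vs 25
  JGE checks: is 21 greater than or equal to 25?
  21 < 25, so condition is false
Branch taken: No

No
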